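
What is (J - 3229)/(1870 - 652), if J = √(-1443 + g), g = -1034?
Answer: -3229/1218 + I*√2477/1218 ≈ -2.6511 + 0.040862*I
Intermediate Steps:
J = I*√2477 (J = √(-1443 - 1034) = √(-2477) = I*√2477 ≈ 49.769*I)
(J - 3229)/(1870 - 652) = (I*√2477 - 3229)/(1870 - 652) = (-3229 + I*√2477)/1218 = (-3229 + I*√2477)*(1/1218) = -3229/1218 + I*√2477/1218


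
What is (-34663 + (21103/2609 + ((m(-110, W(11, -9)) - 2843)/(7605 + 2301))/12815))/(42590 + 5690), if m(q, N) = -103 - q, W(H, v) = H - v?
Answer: -2869431197649521/3997590306695700 ≈ -0.71779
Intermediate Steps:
(-34663 + (21103/2609 + ((m(-110, W(11, -9)) - 2843)/(7605 + 2301))/12815))/(42590 + 5690) = (-34663 + (21103/2609 + (((-103 - 1*(-110)) - 2843)/(7605 + 2301))/12815))/(42590 + 5690) = (-34663 + (21103*(1/2609) + (((-103 + 110) - 2843)/9906)*(1/12815)))/48280 = (-34663 + (21103/2609 + ((7 - 2843)*(1/9906))*(1/12815)))*(1/48280) = (-34663 + (21103/2609 - 2836*1/9906*(1/12815)))*(1/48280) = (-34663 + (21103/2609 - 1418/4953*1/12815))*(1/48280) = (-34663 + (21103/2609 - 1418/63472695))*(1/48280) = (-34663 + 1339460583023/165600261255)*(1/48280) = -5738862395299042/165600261255*1/48280 = -2869431197649521/3997590306695700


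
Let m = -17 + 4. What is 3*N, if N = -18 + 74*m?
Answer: -2940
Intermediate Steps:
m = -13
N = -980 (N = -18 + 74*(-13) = -18 - 962 = -980)
3*N = 3*(-980) = -2940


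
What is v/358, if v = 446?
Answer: 223/179 ≈ 1.2458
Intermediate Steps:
v/358 = 446/358 = 446*(1/358) = 223/179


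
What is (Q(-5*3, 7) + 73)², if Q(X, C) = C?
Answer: 6400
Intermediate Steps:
(Q(-5*3, 7) + 73)² = (7 + 73)² = 80² = 6400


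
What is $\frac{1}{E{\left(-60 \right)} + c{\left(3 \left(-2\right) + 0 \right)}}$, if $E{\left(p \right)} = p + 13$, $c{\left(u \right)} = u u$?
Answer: $- \frac{1}{11} \approx -0.090909$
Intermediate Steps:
$c{\left(u \right)} = u^{2}$
$E{\left(p \right)} = 13 + p$
$\frac{1}{E{\left(-60 \right)} + c{\left(3 \left(-2\right) + 0 \right)}} = \frac{1}{\left(13 - 60\right) + \left(3 \left(-2\right) + 0\right)^{2}} = \frac{1}{-47 + \left(-6 + 0\right)^{2}} = \frac{1}{-47 + \left(-6\right)^{2}} = \frac{1}{-47 + 36} = \frac{1}{-11} = - \frac{1}{11}$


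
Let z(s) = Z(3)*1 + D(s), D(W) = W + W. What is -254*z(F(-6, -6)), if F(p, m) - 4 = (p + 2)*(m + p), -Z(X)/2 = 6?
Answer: -23368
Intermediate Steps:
D(W) = 2*W
Z(X) = -12 (Z(X) = -2*6 = -12)
F(p, m) = 4 + (2 + p)*(m + p) (F(p, m) = 4 + (p + 2)*(m + p) = 4 + (2 + p)*(m + p))
z(s) = -12 + 2*s (z(s) = -12*1 + 2*s = -12 + 2*s)
-254*z(F(-6, -6)) = -254*(-12 + 2*(4 + (-6)**2 + 2*(-6) + 2*(-6) - 6*(-6))) = -254*(-12 + 2*(4 + 36 - 12 - 12 + 36)) = -254*(-12 + 2*52) = -254*(-12 + 104) = -254*92 = -23368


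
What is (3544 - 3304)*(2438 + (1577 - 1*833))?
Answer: 763680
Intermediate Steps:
(3544 - 3304)*(2438 + (1577 - 1*833)) = 240*(2438 + (1577 - 833)) = 240*(2438 + 744) = 240*3182 = 763680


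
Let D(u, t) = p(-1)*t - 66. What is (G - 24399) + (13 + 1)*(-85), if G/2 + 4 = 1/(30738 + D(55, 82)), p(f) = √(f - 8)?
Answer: -668957755621/26134225 - 41*I/78402675 ≈ -25597.0 - 5.2294e-7*I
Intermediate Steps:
p(f) = √(-8 + f)
D(u, t) = -66 + 3*I*t (D(u, t) = √(-8 - 1)*t - 66 = √(-9)*t - 66 = (3*I)*t - 66 = 3*I*t - 66 = -66 + 3*I*t)
G = -8 + (30672 - 246*I)/470416050 (G = -8 + 2/(30738 + (-66 + 3*I*82)) = -8 + 2/(30738 + (-66 + 246*I)) = -8 + 2/(30672 + 246*I) = -8 + 2*((30672 - 246*I)/940832100) = -8 + (30672 - 246*I)/470416050 ≈ -7.9999 - 5.2294e-7*I)
(G - 24399) + (13 + 1)*(-85) = ((-209072096/26134225 - 41*I/78402675) - 24399) + (13 + 1)*(-85) = (-637858027871/26134225 - 41*I/78402675) + 14*(-85) = (-637858027871/26134225 - 41*I/78402675) - 1190 = -668957755621/26134225 - 41*I/78402675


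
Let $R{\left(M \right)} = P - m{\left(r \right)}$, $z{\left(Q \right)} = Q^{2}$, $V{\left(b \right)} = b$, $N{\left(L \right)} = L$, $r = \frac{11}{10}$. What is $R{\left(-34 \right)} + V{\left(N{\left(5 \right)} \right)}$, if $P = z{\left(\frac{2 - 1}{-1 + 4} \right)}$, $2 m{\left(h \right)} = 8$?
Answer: $\frac{10}{9} \approx 1.1111$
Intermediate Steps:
$r = \frac{11}{10}$ ($r = 11 \cdot \frac{1}{10} = \frac{11}{10} \approx 1.1$)
$m{\left(h \right)} = 4$ ($m{\left(h \right)} = \frac{1}{2} \cdot 8 = 4$)
$P = \frac{1}{9}$ ($P = \left(\frac{2 - 1}{-1 + 4}\right)^{2} = \left(1 \cdot \frac{1}{3}\right)^{2} = \left(\frac{1}{3}\right)^{2} = \frac{1}{9} \approx 0.11111$)
$R{\left(M \right)} = - \frac{35}{9}$ ($R{\left(M \right)} = \frac{1}{9} - 4 = - \frac{35}{9}$)
$R{\left(-34 \right)} + V{\left(N{\left(5 \right)} \right)} = - \frac{35}{9} + 5 = \frac{10}{9}$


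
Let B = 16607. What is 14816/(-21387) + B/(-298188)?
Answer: -1591042439/2125782252 ≈ -0.74845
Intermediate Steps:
14816/(-21387) + B/(-298188) = 14816/(-21387) + 16607/(-298188) = 14816*(-1/21387) + 16607*(-1/298188) = -14816/21387 - 16607/298188 = -1591042439/2125782252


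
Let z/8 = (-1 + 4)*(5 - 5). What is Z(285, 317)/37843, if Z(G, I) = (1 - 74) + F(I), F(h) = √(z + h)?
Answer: -73/37843 + √317/37843 ≈ -0.0014585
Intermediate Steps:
z = 0 (z = 8*((-1 + 4)*(5 - 5)) = 8*(3*0) = 8*0 = 0)
F(h) = √h (F(h) = √(0 + h) = √h)
Z(G, I) = -73 + √I (Z(G, I) = (1 - 74) + √I = -73 + √I)
Z(285, 317)/37843 = (-73 + √317)/37843 = (-73 + √317)*(1/37843) = -73/37843 + √317/37843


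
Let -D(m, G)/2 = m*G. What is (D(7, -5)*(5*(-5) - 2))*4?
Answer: -7560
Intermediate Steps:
D(m, G) = -2*G*m (D(m, G) = -2*m*G = -2*G*m)
(D(7, -5)*(5*(-5) - 2))*4 = ((-2*(-5)*7)*(5*(-5) - 2))*4 = (70*(-25 - 2))*4 = (70*(-27))*4 = -1890*4 = -7560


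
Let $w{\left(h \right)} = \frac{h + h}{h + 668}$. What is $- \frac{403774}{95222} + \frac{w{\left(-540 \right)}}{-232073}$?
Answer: $- \frac{749633920531}{176787641648} \approx -4.2403$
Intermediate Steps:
$w{\left(h \right)} = \frac{2 h}{668 + h}$
$- \frac{403774}{95222} + \frac{w{\left(-540 \right)}}{-232073} = - \frac{403774}{95222} + \frac{2 \left(-540\right) \frac{1}{668 - 540}}{-232073} = \left(-403774\right) \frac{1}{95222} + 2 \left(-540\right) \frac{1}{128} \left(- \frac{1}{232073}\right) = - \frac{201887}{47611} + 2 \left(-540\right) \frac{1}{128} \left(- \frac{1}{232073}\right) = - \frac{201887}{47611} - - \frac{135}{3713168} = - \frac{201887}{47611} + \frac{135}{3713168} = - \frac{749633920531}{176787641648}$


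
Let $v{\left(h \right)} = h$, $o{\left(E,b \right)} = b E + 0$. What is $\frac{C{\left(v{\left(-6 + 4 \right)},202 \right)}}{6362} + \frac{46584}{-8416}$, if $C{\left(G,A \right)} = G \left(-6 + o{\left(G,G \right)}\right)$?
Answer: $- \frac{18520859}{3346412} \approx -5.5345$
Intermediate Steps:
$o{\left(E,b \right)} = E b$ ($o{\left(E,b \right)} = E b + 0 = E b$)
$C{\left(G,A \right)} = G \left(-6 + G^{2}\right)$ ($C{\left(G,A \right)} = G \left(-6 + G G\right) = G \left(-6 + G^{2}\right)$)
$\frac{C{\left(v{\left(-6 + 4 \right)},202 \right)}}{6362} + \frac{46584}{-8416} = \frac{\left(-6 + 4\right) \left(-6 + \left(-6 + 4\right)^{2}\right)}{6362} + \frac{46584}{-8416} = - 2 \left(-6 + \left(-2\right)^{2}\right) \frac{1}{6362} + 46584 \left(- \frac{1}{8416}\right) = - 2 \left(-6 + 4\right) \frac{1}{6362} - \frac{5823}{1052} = \left(-2\right) \left(-2\right) \frac{1}{6362} - \frac{5823}{1052} = 4 \cdot \frac{1}{6362} - \frac{5823}{1052} = \frac{2}{3181} - \frac{5823}{1052} = - \frac{18520859}{3346412}$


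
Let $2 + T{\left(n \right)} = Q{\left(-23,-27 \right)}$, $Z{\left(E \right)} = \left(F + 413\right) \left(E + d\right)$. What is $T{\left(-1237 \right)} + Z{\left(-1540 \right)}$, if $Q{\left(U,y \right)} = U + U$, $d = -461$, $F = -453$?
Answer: $79992$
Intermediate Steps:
$Z{\left(E \right)} = 18440 - 40 E$ ($Z{\left(E \right)} = \left(-453 + 413\right) \left(E - 461\right) = - 40 \left(-461 + E\right) = 18440 - 40 E$)
$Q{\left(U,y \right)} = 2 U$
$T{\left(n \right)} = -48$ ($T{\left(n \right)} = -2 + 2 \left(-23\right) = -2 - 46 = -48$)
$T{\left(-1237 \right)} + Z{\left(-1540 \right)} = -48 + \left(18440 - -61600\right) = -48 + \left(18440 + 61600\right) = -48 + 80040 = 79992$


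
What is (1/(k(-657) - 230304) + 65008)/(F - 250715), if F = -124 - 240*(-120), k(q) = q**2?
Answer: -13089035761/44706442455 ≈ -0.29278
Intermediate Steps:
F = 28676 (F = -124 + 28800 = 28676)
(1/(k(-657) - 230304) + 65008)/(F - 250715) = (1/((-657)**2 - 230304) + 65008)/(28676 - 250715) = (1/(431649 - 230304) + 65008)/(-222039) = (1/201345 + 65008)*(-1/222039) = (13089035761/201345)*(-1/222039) = -13089035761/44706442455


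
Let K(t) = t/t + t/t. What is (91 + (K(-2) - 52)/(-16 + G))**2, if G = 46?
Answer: 71824/9 ≈ 7980.4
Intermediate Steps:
K(t) = 2 (K(t) = 1 + 1 = 2)
(91 + (K(-2) - 52)/(-16 + G))**2 = (91 + (2 - 52)/(-16 + 46))**2 = (91 - 50/30)**2 = (91 - 50*1/30)**2 = (91 - 5/3)**2 = (268/3)**2 = 71824/9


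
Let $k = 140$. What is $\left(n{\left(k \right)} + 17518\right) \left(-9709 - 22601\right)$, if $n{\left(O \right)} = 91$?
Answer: $-568946790$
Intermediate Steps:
$\left(n{\left(k \right)} + 17518\right) \left(-9709 - 22601\right) = \left(91 + 17518\right) \left(-9709 - 22601\right) = 17609 \left(-32310\right) = -568946790$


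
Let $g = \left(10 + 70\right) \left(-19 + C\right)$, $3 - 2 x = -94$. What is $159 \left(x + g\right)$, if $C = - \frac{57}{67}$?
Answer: $- \frac{32801859}{134} \approx -2.4479 \cdot 10^{5}$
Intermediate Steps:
$x = \frac{97}{2}$ ($x = \frac{3}{2} - -47 = \frac{3}{2} + 47 = \frac{97}{2} \approx 48.5$)
$C = - \frac{57}{67}$ ($C = \left(-57\right) \frac{1}{67} = - \frac{57}{67} \approx -0.85075$)
$g = - \frac{106400}{67}$ ($g = \left(10 + 70\right) \left(-19 - \frac{57}{67}\right) = 80 \left(- \frac{1330}{67}\right) = - \frac{106400}{67} \approx -1588.1$)
$159 \left(x + g\right) = 159 \left(\frac{97}{2} - \frac{106400}{67}\right) = 159 \left(- \frac{206301}{134}\right) = - \frac{32801859}{134}$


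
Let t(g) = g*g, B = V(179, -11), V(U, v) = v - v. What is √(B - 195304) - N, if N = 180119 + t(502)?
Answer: -432123 + 2*I*√48826 ≈ -4.3212e+5 + 441.93*I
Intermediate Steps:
V(U, v) = 0
B = 0
t(g) = g²
N = 432123 (N = 180119 + 502² = 180119 + 252004 = 432123)
√(B - 195304) - N = √(0 - 195304) - 1*432123 = √(-195304) - 432123 = 2*I*√48826 - 432123 = -432123 + 2*I*√48826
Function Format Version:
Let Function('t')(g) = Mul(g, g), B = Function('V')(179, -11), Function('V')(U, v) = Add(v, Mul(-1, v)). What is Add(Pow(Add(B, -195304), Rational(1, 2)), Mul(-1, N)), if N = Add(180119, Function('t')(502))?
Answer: Add(-432123, Mul(2, I, Pow(48826, Rational(1, 2)))) ≈ Add(-4.3212e+5, Mul(441.93, I))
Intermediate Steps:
Function('V')(U, v) = 0
B = 0
Function('t')(g) = Pow(g, 2)
N = 432123 (N = Add(180119, Pow(502, 2)) = Add(180119, 252004) = 432123)
Add(Pow(Add(B, -195304), Rational(1, 2)), Mul(-1, N)) = Add(Pow(Add(0, -195304), Rational(1, 2)), Mul(-1, 432123)) = Add(Pow(-195304, Rational(1, 2)), -432123) = Add(Mul(2, I, Pow(48826, Rational(1, 2))), -432123) = Add(-432123, Mul(2, I, Pow(48826, Rational(1, 2))))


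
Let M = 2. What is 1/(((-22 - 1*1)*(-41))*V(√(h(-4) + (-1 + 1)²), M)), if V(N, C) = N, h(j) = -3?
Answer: -I*√3/2829 ≈ -0.00061225*I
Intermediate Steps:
1/(((-22 - 1*1)*(-41))*V(√(h(-4) + (-1 + 1)²), M)) = 1/(((-22 - 1*1)*(-41))*√(-3 + (-1 + 1)²)) = 1/(((-22 - 1)*(-41))*√(-3 + 0²)) = 1/((-23*(-41))*√(-3 + 0)) = 1/(943*√(-3)) = 1/(943*(I*√3)) = 1/(943*I*√3) = -I*√3/2829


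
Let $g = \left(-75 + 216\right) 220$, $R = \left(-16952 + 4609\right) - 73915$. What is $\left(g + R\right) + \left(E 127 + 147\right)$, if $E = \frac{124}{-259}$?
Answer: $- \frac{14284317}{259} \approx -55152.0$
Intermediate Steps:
$E = - \frac{124}{259}$ ($E = 124 \left(- \frac{1}{259}\right) = - \frac{124}{259} \approx -0.47876$)
$R = -86258$ ($R = -12343 - 73915 = -86258$)
$g = 31020$ ($g = 141 \cdot 220 = 31020$)
$\left(g + R\right) + \left(E 127 + 147\right) = \left(31020 - 86258\right) + \left(\left(- \frac{124}{259}\right) 127 + 147\right) = -55238 + \left(- \frac{15748}{259} + 147\right) = -55238 + \frac{22325}{259} = - \frac{14284317}{259}$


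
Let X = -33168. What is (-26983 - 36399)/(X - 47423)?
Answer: 63382/80591 ≈ 0.78646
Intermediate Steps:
(-26983 - 36399)/(X - 47423) = (-26983 - 36399)/(-33168 - 47423) = -63382/(-80591) = -63382*(-1/80591) = 63382/80591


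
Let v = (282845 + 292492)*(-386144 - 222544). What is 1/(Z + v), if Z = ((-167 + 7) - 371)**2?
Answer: -1/350200445895 ≈ -2.8555e-12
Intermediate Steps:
v = -350200727856 (v = 575337*(-608688) = -350200727856)
Z = 281961 (Z = (-160 - 371)**2 = (-531)**2 = 281961)
1/(Z + v) = 1/(281961 - 350200727856) = 1/(-350200445895) = -1/350200445895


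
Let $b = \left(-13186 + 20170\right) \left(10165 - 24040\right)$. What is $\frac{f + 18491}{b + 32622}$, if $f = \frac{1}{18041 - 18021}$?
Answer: $- \frac{369821}{1937407560} \approx -0.00019088$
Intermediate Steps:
$b = -96903000$ ($b = 6984 \left(-13875\right) = -96903000$)
$f = \frac{1}{20} \approx 0.05$
$\frac{f + 18491}{b + 32622} = \frac{\frac{1}{20} + 18491}{-96903000 + 32622} = \frac{369821}{20 \left(-96870378\right)} = \frac{369821}{20} \left(- \frac{1}{96870378}\right) = - \frac{369821}{1937407560}$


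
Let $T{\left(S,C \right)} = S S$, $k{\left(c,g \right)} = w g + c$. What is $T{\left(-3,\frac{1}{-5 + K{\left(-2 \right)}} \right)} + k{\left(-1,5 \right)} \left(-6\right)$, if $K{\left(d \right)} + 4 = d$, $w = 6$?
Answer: $-165$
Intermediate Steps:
$K{\left(d \right)} = -4 + d$
$k{\left(c,g \right)} = c + 6 g$ ($k{\left(c,g \right)} = 6 g + c = c + 6 g$)
$T{\left(S,C \right)} = S^{2}$
$T{\left(-3,\frac{1}{-5 + K{\left(-2 \right)}} \right)} + k{\left(-1,5 \right)} \left(-6\right) = \left(-3\right)^{2} + \left(-1 + 6 \cdot 5\right) \left(-6\right) = 9 + \left(-1 + 30\right) \left(-6\right) = 9 + 29 \left(-6\right) = 9 - 174 = -165$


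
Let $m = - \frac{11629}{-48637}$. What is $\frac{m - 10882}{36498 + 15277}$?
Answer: $- \frac{105851241}{503636135} \approx -0.21017$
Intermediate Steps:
$m = \frac{11629}{48637}$ ($m = \left(-11629\right) \left(- \frac{1}{48637}\right) = \frac{11629}{48637} \approx 0.2391$)
$\frac{m - 10882}{36498 + 15277} = \frac{\frac{11629}{48637} - 10882}{36498 + 15277} = \frac{\frac{11629}{48637} - 10882}{51775} = \left(- \frac{529256205}{48637}\right) \frac{1}{51775} = - \frac{105851241}{503636135}$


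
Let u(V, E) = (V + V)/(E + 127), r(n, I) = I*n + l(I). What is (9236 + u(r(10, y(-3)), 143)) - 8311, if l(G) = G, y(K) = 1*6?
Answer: 41647/45 ≈ 925.49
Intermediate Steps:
y(K) = 6
r(n, I) = I + I*n (r(n, I) = I*n + I = I + I*n)
u(V, E) = 2*V/(127 + E) (u(V, E) = (2*V)/(127 + E) = 2*V/(127 + E))
(9236 + u(r(10, y(-3)), 143)) - 8311 = (9236 + 2*(6*(1 + 10))/(127 + 143)) - 8311 = (9236 + 2*(6*11)/270) - 8311 = (9236 + 2*66*(1/270)) - 8311 = (9236 + 22/45) - 8311 = 415642/45 - 8311 = 41647/45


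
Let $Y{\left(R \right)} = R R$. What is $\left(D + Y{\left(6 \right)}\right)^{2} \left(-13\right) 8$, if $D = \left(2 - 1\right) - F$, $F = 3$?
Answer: $-120224$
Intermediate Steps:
$Y{\left(R \right)} = R^{2}$
$D = -2$ ($D = \left(2 - 1\right) - 3 = 1 - 3 = -2$)
$\left(D + Y{\left(6 \right)}\right)^{2} \left(-13\right) 8 = \left(-2 + 6^{2}\right)^{2} \left(-13\right) 8 = \left(-2 + 36\right)^{2} \left(-13\right) 8 = 34^{2} \left(-13\right) 8 = 1156 \left(-13\right) 8 = \left(-15028\right) 8 = -120224$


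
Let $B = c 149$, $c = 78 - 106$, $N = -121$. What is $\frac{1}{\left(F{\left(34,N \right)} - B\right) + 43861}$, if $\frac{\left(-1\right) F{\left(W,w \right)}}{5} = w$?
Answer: $\frac{1}{48638} \approx 2.056 \cdot 10^{-5}$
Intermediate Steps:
$F{\left(W,w \right)} = - 5 w$
$c = -28$
$B = -4172$ ($B = \left(-28\right) 149 = -4172$)
$\frac{1}{\left(F{\left(34,N \right)} - B\right) + 43861} = \frac{1}{\left(\left(-5\right) \left(-121\right) - -4172\right) + 43861} = \frac{1}{\left(605 + 4172\right) + 43861} = \frac{1}{4777 + 43861} = \frac{1}{48638}$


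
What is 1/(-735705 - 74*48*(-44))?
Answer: -1/579417 ≈ -1.7259e-6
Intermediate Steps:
1/(-735705 - 74*48*(-44)) = 1/(-735705 - 3552*(-44)) = 1/(-735705 + 156288) = 1/(-579417) = -1/579417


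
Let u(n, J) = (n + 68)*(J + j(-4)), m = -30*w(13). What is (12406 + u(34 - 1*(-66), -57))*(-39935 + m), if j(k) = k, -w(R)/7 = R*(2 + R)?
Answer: 2190370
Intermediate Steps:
w(R) = -7*R*(2 + R)
m = 40950 (m = -(-210)*13*(2 + 13) = -(-210)*13*15 = -30*(-1365) = 40950)
u(n, J) = (-4 + J)*(68 + n) (u(n, J) = (n + 68)*(J - 4) = (68 + n)*(-4 + J) = (-4 + J)*(68 + n))
(12406 + u(34 - 1*(-66), -57))*(-39935 + m) = (12406 + (-272 - 4*(34 - 1*(-66)) + 68*(-57) - 57*(34 - 1*(-66))))*(-39935 + 40950) = (12406 + (-272 - 4*(34 + 66) - 3876 - 57*(34 + 66)))*1015 = (12406 + (-272 - 4*100 - 3876 - 57*100))*1015 = (12406 + (-272 - 400 - 3876 - 5700))*1015 = (12406 - 10248)*1015 = 2158*1015 = 2190370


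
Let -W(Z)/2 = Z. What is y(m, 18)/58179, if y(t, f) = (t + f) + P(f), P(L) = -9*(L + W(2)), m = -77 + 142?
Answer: -1/1353 ≈ -0.00073910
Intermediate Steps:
W(Z) = -2*Z
m = 65
P(L) = 36 - 9*L (P(L) = -9*(L - 2*2) = -9*(L - 4) = -9*(-4 + L) = 36 - 9*L)
y(t, f) = 36 + t - 8*f (y(t, f) = (t + f) + (36 - 9*f) = (f + t) + (36 - 9*f) = 36 + t - 8*f)
y(m, 18)/58179 = (36 + 65 - 8*18)/58179 = (36 + 65 - 144)*(1/58179) = -43*1/58179 = -1/1353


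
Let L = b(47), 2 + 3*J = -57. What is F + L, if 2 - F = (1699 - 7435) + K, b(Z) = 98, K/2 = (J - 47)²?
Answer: -27476/9 ≈ -3052.9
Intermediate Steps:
J = -59/3 (J = -⅔ + (⅓)*(-57) = -⅔ - 19 = -59/3 ≈ -19.667)
K = 80000/9 (K = 2*(-59/3 - 47)² = 2*(-200/3)² = 2*(40000/9) = 80000/9 ≈ 8888.9)
F = -28358/9 (F = 2 - ((1699 - 7435) + 80000/9) = 2 - (-5736 + 80000/9) = 2 - 1*28376/9 = 2 - 28376/9 = -28358/9 ≈ -3150.9)
L = 98
F + L = -28358/9 + 98 = -27476/9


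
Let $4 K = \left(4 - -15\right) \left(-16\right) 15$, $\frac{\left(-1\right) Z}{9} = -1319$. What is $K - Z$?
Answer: $-13011$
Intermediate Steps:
$Z = 11871$ ($Z = \left(-9\right) \left(-1319\right) = 11871$)
$K = -1140$ ($K = \frac{\left(4 - -15\right) \left(-16\right) 15}{4} = \frac{\left(4 + 15\right) \left(-16\right) 15}{4} = \frac{19 \left(-16\right) 15}{4} = \frac{\left(-304\right) 15}{4} = \frac{1}{4} \left(-4560\right) = -1140$)
$K - Z = -1140 - 11871 = -13011$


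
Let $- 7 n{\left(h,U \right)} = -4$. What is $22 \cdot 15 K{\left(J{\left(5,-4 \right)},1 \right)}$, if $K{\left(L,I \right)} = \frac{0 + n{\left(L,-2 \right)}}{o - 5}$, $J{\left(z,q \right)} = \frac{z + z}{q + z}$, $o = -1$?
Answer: $- \frac{220}{7} \approx -31.429$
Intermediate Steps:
$n{\left(h,U \right)} = \frac{4}{7}$ ($n{\left(h,U \right)} = \left(- \frac{1}{7}\right) \left(-4\right) = \frac{4}{7}$)
$J{\left(z,q \right)} = \frac{2 z}{q + z}$
$K{\left(L,I \right)} = - \frac{2}{21}$ ($K{\left(L,I \right)} = \frac{0 + \frac{4}{7}}{-1 - 5} = \frac{4}{7 \left(-6\right)} = \frac{4}{7} \left(- \frac{1}{6}\right) = - \frac{2}{21}$)
$22 \cdot 15 K{\left(J{\left(5,-4 \right)},1 \right)} = 22 \cdot 15 \left(- \frac{2}{21}\right) = 330 \left(- \frac{2}{21}\right) = - \frac{220}{7}$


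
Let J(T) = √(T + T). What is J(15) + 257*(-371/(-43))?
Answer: 95347/43 + √30 ≈ 2222.8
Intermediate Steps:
J(T) = √2*√T (J(T) = √(2*T) = √2*√T)
J(15) + 257*(-371/(-43)) = √2*√15 + 257*(-371/(-43)) = √30 + 257*(-371*(-1/43)) = √30 + 257*(371/43) = √30 + 95347/43 = 95347/43 + √30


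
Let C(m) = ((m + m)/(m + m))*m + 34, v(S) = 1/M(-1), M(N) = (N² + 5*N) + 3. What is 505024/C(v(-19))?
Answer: 505024/33 ≈ 15304.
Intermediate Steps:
M(N) = 3 + N² + 5*N
v(S) = -1 (v(S) = 1/(3 + (-1)² + 5*(-1)) = 1/(3 + 1 - 5) = 1/(-1) = -1)
C(m) = 34 + m (C(m) = ((2*m)/((2*m)))*m + 34 = ((2*m)*(1/(2*m)))*m + 34 = 1*m + 34 = m + 34 = 34 + m)
505024/C(v(-19)) = 505024/(34 - 1) = 505024/33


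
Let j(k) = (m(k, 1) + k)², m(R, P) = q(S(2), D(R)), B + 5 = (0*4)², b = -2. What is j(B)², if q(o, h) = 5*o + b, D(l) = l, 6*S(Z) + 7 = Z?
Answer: 20151121/1296 ≈ 15549.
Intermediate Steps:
S(Z) = -7/6 + Z/6
q(o, h) = -2 + 5*o (q(o, h) = 5*o - 2 = -2 + 5*o)
B = -5 (B = -5 + (0*4)² = -5 + 0² = -5 + 0 = -5)
m(R, P) = -37/6 (m(R, P) = -2 + 5*(-7/6 + (⅙)*2) = -2 + 5*(-7/6 + ⅓) = -2 + 5*(-⅚) = -2 - 25/6 = -37/6)
j(k) = (-37/6 + k)²
j(B)² = ((-37 + 6*(-5))²/36)² = ((-37 - 30)²/36)² = ((1/36)*(-67)²)² = ((1/36)*4489)² = (4489/36)² = 20151121/1296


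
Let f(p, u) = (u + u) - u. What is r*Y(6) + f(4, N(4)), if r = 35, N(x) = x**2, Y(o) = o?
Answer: 226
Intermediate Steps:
f(p, u) = u (f(p, u) = 2*u - u = u)
r*Y(6) + f(4, N(4)) = 35*6 + 4**2 = 210 + 16 = 226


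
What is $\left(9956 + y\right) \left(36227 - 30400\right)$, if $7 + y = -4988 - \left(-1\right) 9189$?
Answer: $82452050$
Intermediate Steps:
$y = 4194$ ($y = -7 - \left(4988 - 9189\right) = -7 - -4201 = -7 + \left(-4988 + 9189\right) = -7 + 4201 = 4194$)
$\left(9956 + y\right) \left(36227 - 30400\right) = \left(9956 + 4194\right) \left(36227 - 30400\right) = 14150 \cdot 5827 = 82452050$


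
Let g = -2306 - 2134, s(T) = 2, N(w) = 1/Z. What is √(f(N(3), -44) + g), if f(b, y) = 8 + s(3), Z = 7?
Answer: I*√4430 ≈ 66.558*I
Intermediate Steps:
N(w) = ⅐ (N(w) = 1/7 = ⅐)
f(b, y) = 10 (f(b, y) = 8 + 2 = 10)
g = -4440
√(f(N(3), -44) + g) = √(10 - 4440) = √(-4430) = I*√4430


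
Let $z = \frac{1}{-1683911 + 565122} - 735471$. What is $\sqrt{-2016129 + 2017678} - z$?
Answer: $\frac{822836864620}{1118789} + \sqrt{1549} \approx 7.3551 \cdot 10^{5}$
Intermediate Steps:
$z = - \frac{822836864620}{1118789}$ ($z = \frac{1}{-1118789} + \left(-1140171 + 404700\right) = - \frac{1}{1118789} - 735471 = - \frac{822836864620}{1118789} \approx -7.3547 \cdot 10^{5}$)
$\sqrt{-2016129 + 2017678} - z = \sqrt{-2016129 + 2017678} - - \frac{822836864620}{1118789} = \sqrt{1549} + \frac{822836864620}{1118789} = \frac{822836864620}{1118789} + \sqrt{1549}$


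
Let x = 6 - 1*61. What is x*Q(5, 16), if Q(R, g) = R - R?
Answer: 0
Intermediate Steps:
x = -55 (x = 6 - 61 = -55)
Q(R, g) = 0
x*Q(5, 16) = -55*0 = 0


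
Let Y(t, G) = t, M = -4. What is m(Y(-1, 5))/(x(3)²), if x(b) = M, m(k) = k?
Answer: -1/16 ≈ -0.062500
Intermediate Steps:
x(b) = -4
m(Y(-1, 5))/(x(3)²) = -1/((-4)²) = -1/16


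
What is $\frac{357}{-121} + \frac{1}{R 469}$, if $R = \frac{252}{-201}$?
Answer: $- \frac{210037}{71148} \approx -2.9521$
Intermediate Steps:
$R = - \frac{84}{67}$ ($R = 252 \left(- \frac{1}{201}\right) = - \frac{84}{67} \approx -1.2537$)
$\frac{357}{-121} + \frac{1}{R 469} = \frac{357}{-121} + \frac{1}{\left(- \frac{84}{67}\right) 469} = 357 \left(- \frac{1}{121}\right) - \frac{1}{588} = - \frac{357}{121} - \frac{1}{588} = - \frac{210037}{71148}$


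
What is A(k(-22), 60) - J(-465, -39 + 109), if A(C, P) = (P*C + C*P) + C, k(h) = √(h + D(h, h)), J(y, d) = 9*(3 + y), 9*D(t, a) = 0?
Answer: 4158 + 121*I*√22 ≈ 4158.0 + 567.54*I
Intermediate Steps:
D(t, a) = 0 (D(t, a) = (⅑)*0 = 0)
J(y, d) = 27 + 9*y
k(h) = √h (k(h) = √(h + 0) = √h)
A(C, P) = C + 2*C*P (A(C, P) = (C*P + C*P) + C = 2*C*P + C = C + 2*C*P)
A(k(-22), 60) - J(-465, -39 + 109) = √(-22)*(1 + 2*60) - (27 + 9*(-465)) = (I*√22)*(1 + 120) - (27 - 4185) = (I*√22)*121 - 1*(-4158) = 121*I*√22 + 4158 = 4158 + 121*I*√22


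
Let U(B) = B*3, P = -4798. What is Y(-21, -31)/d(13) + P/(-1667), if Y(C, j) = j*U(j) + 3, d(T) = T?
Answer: 374872/1667 ≈ 224.88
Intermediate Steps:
U(B) = 3*B
Y(C, j) = 3 + 3*j² (Y(C, j) = j*(3*j) + 3 = 3*j² + 3 = 3 + 3*j²)
Y(-21, -31)/d(13) + P/(-1667) = (3 + 3*(-31)²)/13 - 4798/(-1667) = (3 + 3*961)*(1/13) - 4798*(-1/1667) = (3 + 2883)*(1/13) + 4798/1667 = 2886*(1/13) + 4798/1667 = 222 + 4798/1667 = 374872/1667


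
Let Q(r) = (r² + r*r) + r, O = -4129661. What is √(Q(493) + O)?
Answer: I*√3643070 ≈ 1908.7*I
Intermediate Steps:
Q(r) = r + 2*r² (Q(r) = (r² + r²) + r = 2*r² + r = r + 2*r²)
√(Q(493) + O) = √(493*(1 + 2*493) - 4129661) = √(493*(1 + 986) - 4129661) = √(493*987 - 4129661) = √(486591 - 4129661) = √(-3643070) = I*√3643070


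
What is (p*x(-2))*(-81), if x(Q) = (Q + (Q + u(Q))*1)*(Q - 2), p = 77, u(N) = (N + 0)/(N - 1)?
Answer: -83160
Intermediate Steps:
u(N) = N/(-1 + N)
x(Q) = (-2 + Q)*(2*Q + Q/(-1 + Q)) (x(Q) = (Q + (Q + Q/(-1 + Q))*1)*(Q - 2) = (Q + (Q + Q/(-1 + Q)))*(-2 + Q) = (2*Q + Q/(-1 + Q))*(-2 + Q) = (-2 + Q)*(2*Q + Q/(-1 + Q)))
(p*x(-2))*(-81) = (77*(-2*(2 - 5*(-2) + 2*(-2)**2)/(-1 - 2)))*(-81) = (77*(-2*(2 + 10 + 2*4)/(-3)))*(-81) = (77*(-2*(-1/3)*(2 + 10 + 8)))*(-81) = (77*(-2*(-1/3)*20))*(-81) = (77*(40/3))*(-81) = (3080/3)*(-81) = -83160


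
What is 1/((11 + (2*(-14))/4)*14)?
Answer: 1/56 ≈ 0.017857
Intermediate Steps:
1/((11 + (2*(-14))/4)*14) = 1/((11 - 28*¼)*14) = 1/((11 - 7)*14) = 1/(4*14) = 1/56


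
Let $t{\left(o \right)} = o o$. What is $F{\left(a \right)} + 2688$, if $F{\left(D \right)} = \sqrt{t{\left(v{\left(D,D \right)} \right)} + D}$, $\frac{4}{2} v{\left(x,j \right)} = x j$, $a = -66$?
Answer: $2688 + \sqrt{4743618} \approx 4866.0$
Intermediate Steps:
$v{\left(x,j \right)} = \frac{j x}{2}$ ($v{\left(x,j \right)} = \frac{x j}{2} = \frac{j x}{2}$)
$t{\left(o \right)} = o^{2}$
$F{\left(D \right)} = \sqrt{D + \frac{D^{4}}{4}}$ ($F{\left(D \right)} = \sqrt{\left(\frac{D D}{2}\right)^{2} + D} = \sqrt{\left(\frac{D^{2}}{2}\right)^{2} + D} = \sqrt{\frac{D^{4}}{4} + D} = \sqrt{D + \frac{D^{4}}{4}}$)
$F{\left(a \right)} + 2688 = \frac{\sqrt{- 66 \left(4 + \left(-66\right)^{3}\right)}}{2} + 2688 = \frac{\sqrt{- 66 \left(4 - 287496\right)}}{2} + 2688 = \frac{\sqrt{\left(-66\right) \left(-287492\right)}}{2} + 2688 = \frac{\sqrt{18974472}}{2} + 2688 = \frac{2 \sqrt{4743618}}{2} + 2688 = \sqrt{4743618} + 2688 = 2688 + \sqrt{4743618}$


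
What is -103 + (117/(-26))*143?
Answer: -1493/2 ≈ -746.50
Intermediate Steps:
-103 + (117/(-26))*143 = -103 + (117*(-1/26))*143 = -103 - 9/2*143 = -103 - 1287/2 = -1493/2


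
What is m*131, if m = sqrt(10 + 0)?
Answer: 131*sqrt(10) ≈ 414.26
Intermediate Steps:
m = sqrt(10) ≈ 3.1623
m*131 = sqrt(10)*131 = 131*sqrt(10)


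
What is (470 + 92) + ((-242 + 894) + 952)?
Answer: 2166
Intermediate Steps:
(470 + 92) + ((-242 + 894) + 952) = 562 + (652 + 952) = 562 + 1604 = 2166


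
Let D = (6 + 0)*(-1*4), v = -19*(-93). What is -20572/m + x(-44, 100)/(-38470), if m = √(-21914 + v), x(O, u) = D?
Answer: 12/19235 + 20572*I*√20147/20147 ≈ 0.00062386 + 144.93*I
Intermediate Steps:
v = 1767
D = -24 (D = 6*(-4) = -24)
x(O, u) = -24
m = I*√20147 (m = √(-21914 + 1767) = √(-20147) = I*√20147 ≈ 141.94*I)
-20572/m + x(-44, 100)/(-38470) = -20572*(-I*√20147/20147) - 24/(-38470) = -(-20572)*I*√20147/20147 - 24*(-1/38470) = 20572*I*√20147/20147 + 12/19235 = 12/19235 + 20572*I*√20147/20147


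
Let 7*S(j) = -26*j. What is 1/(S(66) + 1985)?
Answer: 7/12179 ≈ 0.00057476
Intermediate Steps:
S(j) = -26*j/7 (S(j) = (-26*j)/7 = -26*j/7)
1/(S(66) + 1985) = 1/(-26/7*66 + 1985) = 1/(-1716/7 + 1985) = 1/(12179/7) = 7/12179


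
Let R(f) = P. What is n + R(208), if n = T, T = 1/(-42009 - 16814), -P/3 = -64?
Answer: 11294015/58823 ≈ 192.00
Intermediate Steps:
P = 192 (P = -3*(-64) = 192)
R(f) = 192
T = -1/58823 (T = 1/(-58823) = -1/58823 ≈ -1.7000e-5)
n = -1/58823 ≈ -1.7000e-5
n + R(208) = -1/58823 + 192 = 11294015/58823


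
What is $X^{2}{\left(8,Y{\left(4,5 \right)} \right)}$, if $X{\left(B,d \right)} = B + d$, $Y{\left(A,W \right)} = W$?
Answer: $169$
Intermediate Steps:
$X^{2}{\left(8,Y{\left(4,5 \right)} \right)} = \left(8 + 5\right)^{2} = 13^{2} = 169$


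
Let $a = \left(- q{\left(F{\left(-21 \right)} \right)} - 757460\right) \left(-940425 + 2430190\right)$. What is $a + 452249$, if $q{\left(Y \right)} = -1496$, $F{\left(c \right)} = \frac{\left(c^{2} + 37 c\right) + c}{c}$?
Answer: $-1126208256211$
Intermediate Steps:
$F{\left(c \right)} = \frac{c^{2} + 38 c}{c}$
$a = -1126208708460$ ($a = \left(\left(-1\right) \left(-1496\right) - 757460\right) \left(-940425 + 2430190\right) = \left(1496 - 757460\right) 1489765 = \left(-755964\right) 1489765 = -1126208708460$)
$a + 452249 = -1126208708460 + 452249 = -1126208256211$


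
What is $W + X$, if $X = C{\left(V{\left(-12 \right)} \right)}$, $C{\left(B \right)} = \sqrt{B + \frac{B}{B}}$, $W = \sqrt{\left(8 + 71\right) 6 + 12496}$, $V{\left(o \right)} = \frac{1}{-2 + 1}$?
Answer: $\sqrt{12970} \approx 113.89$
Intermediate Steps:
$V{\left(o \right)} = -1$ ($V{\left(o \right)} = \frac{1}{-1} = -1$)
$W = \sqrt{12970}$ ($W = \sqrt{79 \cdot 6 + 12496} = \sqrt{474 + 12496} = \sqrt{12970} \approx 113.89$)
$C{\left(B \right)} = \sqrt{1 + B}$ ($C{\left(B \right)} = \sqrt{B + 1} = \sqrt{1 + B}$)
$X = 0$ ($X = \sqrt{1 - 1} = \sqrt{0} = 0$)
$W + X = \sqrt{12970} + 0 = \sqrt{12970}$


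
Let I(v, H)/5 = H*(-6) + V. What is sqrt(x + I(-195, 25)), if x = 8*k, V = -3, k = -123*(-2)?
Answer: sqrt(1203) ≈ 34.684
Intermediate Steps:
k = 246
I(v, H) = -15 - 30*H (I(v, H) = 5*(H*(-6) - 3) = 5*(-6*H - 3) = 5*(-3 - 6*H) = -15 - 30*H)
x = 1968 (x = 8*246 = 1968)
sqrt(x + I(-195, 25)) = sqrt(1968 + (-15 - 30*25)) = sqrt(1968 + (-15 - 750)) = sqrt(1968 - 765) = sqrt(1203)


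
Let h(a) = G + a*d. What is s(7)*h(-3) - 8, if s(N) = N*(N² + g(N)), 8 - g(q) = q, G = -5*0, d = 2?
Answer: -2108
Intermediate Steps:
G = 0
g(q) = 8 - q
h(a) = 2*a (h(a) = 0 + a*2 = 0 + 2*a = 2*a)
s(N) = N*(8 + N² - N) (s(N) = N*(N² + (8 - N)) = N*(8 + N² - N))
s(7)*h(-3) - 8 = (7*(8 + 7² - 1*7))*(2*(-3)) - 8 = (7*(8 + 49 - 7))*(-6) - 8 = (7*50)*(-6) - 8 = 350*(-6) - 8 = -2100 - 8 = -2108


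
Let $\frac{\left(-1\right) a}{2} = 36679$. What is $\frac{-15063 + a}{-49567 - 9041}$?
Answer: $\frac{88421}{58608} \approx 1.5087$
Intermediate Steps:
$a = -73358$ ($a = \left(-2\right) 36679 = -73358$)
$\frac{-15063 + a}{-49567 - 9041} = \frac{-15063 - 73358}{-49567 - 9041} = - \frac{88421}{-58608} = \left(-88421\right) \left(- \frac{1}{58608}\right) = \frac{88421}{58608}$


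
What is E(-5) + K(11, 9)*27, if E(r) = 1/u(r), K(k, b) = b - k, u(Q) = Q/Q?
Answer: -53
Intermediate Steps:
u(Q) = 1
E(r) = 1 (E(r) = 1/1 = 1)
E(-5) + K(11, 9)*27 = 1 + (9 - 1*11)*27 = 1 + (9 - 11)*27 = 1 - 2*27 = 1 - 54 = -53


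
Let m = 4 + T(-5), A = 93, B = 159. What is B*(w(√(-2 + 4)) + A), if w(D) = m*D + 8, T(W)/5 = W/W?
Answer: 16059 + 1431*√2 ≈ 18083.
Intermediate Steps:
T(W) = 5 (T(W) = 5*(W/W) = 5*1 = 5)
m = 9 (m = 4 + 5 = 9)
w(D) = 8 + 9*D (w(D) = 9*D + 8 = 8 + 9*D)
B*(w(√(-2 + 4)) + A) = 159*((8 + 9*√(-2 + 4)) + 93) = 159*((8 + 9*√2) + 93) = 159*(101 + 9*√2) = 16059 + 1431*√2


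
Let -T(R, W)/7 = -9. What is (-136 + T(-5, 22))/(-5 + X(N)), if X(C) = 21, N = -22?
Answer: -73/16 ≈ -4.5625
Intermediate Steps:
T(R, W) = 63 (T(R, W) = -7*(-9) = 63)
(-136 + T(-5, 22))/(-5 + X(N)) = (-136 + 63)/(-5 + 21) = -73/16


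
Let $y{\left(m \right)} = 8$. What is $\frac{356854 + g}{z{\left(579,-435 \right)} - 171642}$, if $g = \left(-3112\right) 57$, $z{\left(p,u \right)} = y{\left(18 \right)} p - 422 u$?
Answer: $\frac{17947}{1656} \approx 10.838$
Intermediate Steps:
$z{\left(p,u \right)} = - 422 u + 8 p$ ($z{\left(p,u \right)} = 8 p - 422 u = - 422 u + 8 p$)
$g = -177384$
$\frac{356854 + g}{z{\left(579,-435 \right)} - 171642} = \frac{356854 - 177384}{\left(\left(-422\right) \left(-435\right) + 8 \cdot 579\right) - 171642} = \frac{179470}{\left(183570 + 4632\right) - 171642} = \frac{179470}{188202 - 171642} = \frac{179470}{16560} = 179470 \cdot \frac{1}{16560} = \frac{17947}{1656}$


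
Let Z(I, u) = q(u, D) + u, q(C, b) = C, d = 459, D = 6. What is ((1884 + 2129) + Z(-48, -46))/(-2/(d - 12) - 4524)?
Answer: -1752687/2022230 ≈ -0.86671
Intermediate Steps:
Z(I, u) = 2*u (Z(I, u) = u + u = 2*u)
((1884 + 2129) + Z(-48, -46))/(-2/(d - 12) - 4524) = ((1884 + 2129) + 2*(-46))/(-2/(459 - 12) - 4524) = (4013 - 92)/(-2/447 - 4524) = 3921/((1/447)*(-2) - 4524) = 3921/(-2/447 - 4524) = 3921/(-2022230/447) = 3921*(-447/2022230) = -1752687/2022230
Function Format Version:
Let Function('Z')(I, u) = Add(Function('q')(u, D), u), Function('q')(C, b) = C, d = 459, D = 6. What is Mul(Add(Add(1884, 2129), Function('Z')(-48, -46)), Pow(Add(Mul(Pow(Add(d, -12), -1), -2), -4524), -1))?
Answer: Rational(-1752687, 2022230) ≈ -0.86671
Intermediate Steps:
Function('Z')(I, u) = Mul(2, u) (Function('Z')(I, u) = Add(u, u) = Mul(2, u))
Mul(Add(Add(1884, 2129), Function('Z')(-48, -46)), Pow(Add(Mul(Pow(Add(d, -12), -1), -2), -4524), -1)) = Mul(Add(Add(1884, 2129), Mul(2, -46)), Pow(Add(Mul(Pow(Add(459, -12), -1), -2), -4524), -1)) = Mul(Add(4013, -92), Pow(Add(Mul(Pow(447, -1), -2), -4524), -1)) = Mul(3921, Pow(Add(Mul(Rational(1, 447), -2), -4524), -1)) = Mul(3921, Pow(Add(Rational(-2, 447), -4524), -1)) = Mul(3921, Pow(Rational(-2022230, 447), -1)) = Mul(3921, Rational(-447, 2022230)) = Rational(-1752687, 2022230)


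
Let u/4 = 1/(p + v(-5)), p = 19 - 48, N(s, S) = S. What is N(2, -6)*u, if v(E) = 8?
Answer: 8/7 ≈ 1.1429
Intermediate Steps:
p = -29
u = -4/21 (u = 4/(-29 + 8) = 4/(-21) = 4*(-1/21) = -4/21 ≈ -0.19048)
N(2, -6)*u = -6*(-4/21) = 8/7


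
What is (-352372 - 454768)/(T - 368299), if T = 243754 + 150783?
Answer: -403570/13119 ≈ -30.762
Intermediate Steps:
T = 394537
(-352372 - 454768)/(T - 368299) = (-352372 - 454768)/(394537 - 368299) = -807140/26238 = -807140*1/26238 = -403570/13119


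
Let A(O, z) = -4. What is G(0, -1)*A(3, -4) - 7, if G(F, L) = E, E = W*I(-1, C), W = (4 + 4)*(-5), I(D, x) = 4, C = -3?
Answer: 633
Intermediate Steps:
W = -40 (W = 8*(-5) = -40)
E = -160 (E = -40*4 = -160)
G(F, L) = -160
G(0, -1)*A(3, -4) - 7 = -160*(-4) - 7 = 640 - 7 = 633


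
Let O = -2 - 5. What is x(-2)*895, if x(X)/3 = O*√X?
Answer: -18795*I*√2 ≈ -26580.0*I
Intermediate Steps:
O = -7
x(X) = -21*√X (x(X) = 3*(-7*√X) = -21*√X)
x(-2)*895 = -21*I*√2*895 = -18795*I*√2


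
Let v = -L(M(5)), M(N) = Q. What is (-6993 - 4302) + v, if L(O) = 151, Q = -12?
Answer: -11446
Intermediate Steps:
M(N) = -12
v = -151 (v = -1*151 = -151)
(-6993 - 4302) + v = (-6993 - 4302) - 151 = -11295 - 151 = -11446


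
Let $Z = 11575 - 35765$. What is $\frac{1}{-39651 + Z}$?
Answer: $- \frac{1}{63841} \approx -1.5664 \cdot 10^{-5}$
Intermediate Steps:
$Z = -24190$ ($Z = 11575 - 35765 = -24190$)
$\frac{1}{-39651 + Z} = \frac{1}{-39651 - 24190} = \frac{1}{-63841} = - \frac{1}{63841}$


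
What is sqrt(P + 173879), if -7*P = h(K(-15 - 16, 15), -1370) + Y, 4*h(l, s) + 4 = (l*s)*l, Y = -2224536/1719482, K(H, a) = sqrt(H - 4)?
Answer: sqrt(24942548482145184086)/12036374 ≈ 414.93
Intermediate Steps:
K(H, a) = sqrt(-4 + H)
Y = -1112268/859741 (Y = -2224536*1/1719482 = -1112268/859741 ≈ -1.2937)
h(l, s) = -1 + s*l**2/4 (h(l, s) = -1 + ((l*s)*l)/4 = -1 + (s*l**2)/4 = -1 + s*l**2/4)
P = -20608346457/12036374 (P = -((-1 + (1/4)*(-1370)*(sqrt(-4 + (-15 - 16)))**2) - 1112268/859741)/7 = -((-1 + (1/4)*(-1370)*(sqrt(-4 - 31))**2) - 1112268/859741)/7 = -((-1 + (1/4)*(-1370)*(sqrt(-35))**2) - 1112268/859741)/7 = -((-1 + (1/4)*(-1370)*(I*sqrt(35))**2) - 1112268/859741)/7 = -((-1 + (1/4)*(-1370)*(-35)) - 1112268/859741)/7 = -((-1 + 23975/2) - 1112268/859741)/7 = -(23973/2 - 1112268/859741)/7 = -1/7*20608346457/1719482 = -20608346457/12036374 ≈ -1712.2)
sqrt(P + 173879) = sqrt(-20608346457/12036374 + 173879) = sqrt(2072264328289/12036374) = sqrt(24942548482145184086)/12036374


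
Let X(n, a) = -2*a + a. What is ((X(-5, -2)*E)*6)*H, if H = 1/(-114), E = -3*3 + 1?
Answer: 16/19 ≈ 0.84210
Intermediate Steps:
X(n, a) = -a
E = -8 (E = -9 + 1 = -8)
H = -1/114 ≈ -0.0087719
((X(-5, -2)*E)*6)*H = ((-1*(-2)*(-8))*6)*(-1/114) = ((2*(-8))*6)*(-1/114) = -16*6*(-1/114) = -96*(-1/114) = 16/19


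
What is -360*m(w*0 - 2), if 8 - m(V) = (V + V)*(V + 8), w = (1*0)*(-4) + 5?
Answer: -11520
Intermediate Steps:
w = 5 (w = 0*(-4) + 5 = 0 + 5 = 5)
m(V) = 8 - 2*V*(8 + V) (m(V) = 8 - (V + V)*(V + 8) = 8 - 2*V*(8 + V))
-360*m(w*0 - 2) = -360*(8 - 16*(5*0 - 2) - 2*(5*0 - 2)²) = -360*(8 - 16*(0 - 2) - 2*(0 - 2)²) = -360*(8 - 16*(-2) - 2*(-2)²) = -360*(8 + 32 - 2*4) = -360*(8 + 32 - 8) = -360*32 = -11520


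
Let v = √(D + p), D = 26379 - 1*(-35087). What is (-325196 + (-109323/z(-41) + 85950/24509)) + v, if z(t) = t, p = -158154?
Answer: -324096457967/1004869 + 4*I*√6043 ≈ -3.2253e+5 + 310.95*I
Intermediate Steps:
D = 61466 (D = 26379 + 35087 = 61466)
v = 4*I*√6043 (v = √(61466 - 158154) = √(-96688) = 4*I*√6043 ≈ 310.95*I)
(-325196 + (-109323/z(-41) + 85950/24509)) + v = (-325196 + (-109323/(-41) + 85950/24509)) + 4*I*√6043 = (-325196 + (-109323*(-1/41) + 85950*(1/24509))) + 4*I*√6043 = (-325196 + (109323/41 + 85950/24509)) + 4*I*√6043 = (-325196 + 2682921357/1004869) + 4*I*√6043 = -324096457967/1004869 + 4*I*√6043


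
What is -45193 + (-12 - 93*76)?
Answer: -52273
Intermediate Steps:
-45193 + (-12 - 93*76) = -45193 + (-12 - 7068) = -45193 - 7080 = -52273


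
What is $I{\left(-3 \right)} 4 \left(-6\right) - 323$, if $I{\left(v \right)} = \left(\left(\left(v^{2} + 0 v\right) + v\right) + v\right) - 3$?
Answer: $-323$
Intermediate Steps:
$I{\left(v \right)} = -3 + v^{2} + 2 v$ ($I{\left(v \right)} = \left(\left(\left(v^{2} + 0\right) + v\right) + v\right) - 3 = \left(\left(v^{2} + v\right) + v\right) - 3 = \left(\left(v + v^{2}\right) + v\right) - 3 = \left(v^{2} + 2 v\right) - 3 = -3 + v^{2} + 2 v$)
$I{\left(-3 \right)} 4 \left(-6\right) - 323 = \left(-3 + \left(-3\right)^{2} + 2 \left(-3\right)\right) 4 \left(-6\right) - 323 = \left(-3 + 9 - 6\right) 4 \left(-6\right) - 323 = 0 \cdot 4 \left(-6\right) - 323 = 0 \left(-6\right) - 323 = 0 - 323 = -323$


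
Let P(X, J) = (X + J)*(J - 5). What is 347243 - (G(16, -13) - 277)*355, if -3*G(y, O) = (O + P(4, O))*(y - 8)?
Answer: 1759894/3 ≈ 5.8663e+5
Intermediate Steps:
P(X, J) = (-5 + J)*(J + X) (P(X, J) = (J + X)*(-5 + J) = (-5 + J)*(J + X))
G(y, O) = -(-20 + O**2)*(-8 + y)/3 (G(y, O) = -(O + (O**2 - 5*O - 5*4 + O*4))*(y - 8)/3 = -(O + (O**2 - 5*O - 20 + 4*O))*(-8 + y)/3 = -(O + (-20 + O**2 - O))*(-8 + y)/3 = -(-20 + O**2)*(-8 + y)/3)
347243 - (G(16, -13) - 277)*355 = 347243 - ((-160/3 + (8/3)*(-13)**2 + (20/3)*16 - 1/3*16*(-13)**2) - 277)*355 = 347243 - ((-160/3 + (8/3)*169 + 320/3 - 1/3*16*169) - 277)*355 = 347243 - ((-160/3 + 1352/3 + 320/3 - 2704/3) - 277)*355 = 347243 - (-1192/3 - 277)*355 = 347243 - (-2023)*355/3 = 347243 - 1*(-718165/3) = 347243 + 718165/3 = 1759894/3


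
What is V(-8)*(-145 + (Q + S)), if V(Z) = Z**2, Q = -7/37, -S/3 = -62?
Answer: 96640/37 ≈ 2611.9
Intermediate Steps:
S = 186 (S = -3*(-62) = 186)
Q = -7/37 (Q = -7*1/37 = -7/37 ≈ -0.18919)
V(-8)*(-145 + (Q + S)) = (-8)**2*(-145 + (-7/37 + 186)) = 64*(-145 + 6875/37) = 64*(1510/37) = 96640/37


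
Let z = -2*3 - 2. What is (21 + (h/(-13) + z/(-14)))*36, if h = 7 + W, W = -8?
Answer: 70920/91 ≈ 779.34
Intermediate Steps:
h = -1 (h = 7 - 8 = -1)
z = -8 (z = -6 - 2 = -8)
(21 + (h/(-13) + z/(-14)))*36 = (21 + (-1/(-13) - 8/(-14)))*36 = (21 + (-1*(-1/13) - 8*(-1/14)))*36 = (21 + (1/13 + 4/7))*36 = (21 + 59/91)*36 = (1970/91)*36 = 70920/91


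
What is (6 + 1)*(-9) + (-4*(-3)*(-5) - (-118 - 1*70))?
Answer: 65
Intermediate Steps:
(6 + 1)*(-9) + (-4*(-3)*(-5) - (-118 - 1*70)) = 7*(-9) + (12*(-5) - (-118 - 70)) = -63 + (-60 - 1*(-188)) = -63 + (-60 + 188) = -63 + 128 = 65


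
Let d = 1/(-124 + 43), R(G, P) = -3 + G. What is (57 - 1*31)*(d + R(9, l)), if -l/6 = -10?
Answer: 12610/81 ≈ 155.68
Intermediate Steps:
l = 60 (l = -6*(-10) = 60)
d = -1/81 (d = 1/(-81) = -1/81 ≈ -0.012346)
(57 - 1*31)*(d + R(9, l)) = (57 - 1*31)*(-1/81 + (-3 + 9)) = (57 - 31)*(-1/81 + 6) = 26*(485/81) = 12610/81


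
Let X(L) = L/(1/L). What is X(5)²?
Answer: 625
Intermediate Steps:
X(L) = L² (X(L) = L*L = L²)
X(5)² = (5²)² = 25² = 625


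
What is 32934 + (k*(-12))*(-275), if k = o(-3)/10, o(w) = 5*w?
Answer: 27984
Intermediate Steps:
k = -3/2 (k = (5*(-3))/10 = -15*⅒ = -3/2 ≈ -1.5000)
32934 + (k*(-12))*(-275) = 32934 - 3/2*(-12)*(-275) = 32934 + 18*(-275) = 32934 - 4950 = 27984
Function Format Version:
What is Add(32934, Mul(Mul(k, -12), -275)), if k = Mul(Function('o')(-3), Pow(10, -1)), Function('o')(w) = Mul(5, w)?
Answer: 27984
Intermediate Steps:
k = Rational(-3, 2) (k = Mul(Mul(5, -3), Pow(10, -1)) = Mul(-15, Rational(1, 10)) = Rational(-3, 2) ≈ -1.5000)
Add(32934, Mul(Mul(k, -12), -275)) = Add(32934, Mul(Mul(Rational(-3, 2), -12), -275)) = Add(32934, Mul(18, -275)) = Add(32934, -4950) = 27984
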